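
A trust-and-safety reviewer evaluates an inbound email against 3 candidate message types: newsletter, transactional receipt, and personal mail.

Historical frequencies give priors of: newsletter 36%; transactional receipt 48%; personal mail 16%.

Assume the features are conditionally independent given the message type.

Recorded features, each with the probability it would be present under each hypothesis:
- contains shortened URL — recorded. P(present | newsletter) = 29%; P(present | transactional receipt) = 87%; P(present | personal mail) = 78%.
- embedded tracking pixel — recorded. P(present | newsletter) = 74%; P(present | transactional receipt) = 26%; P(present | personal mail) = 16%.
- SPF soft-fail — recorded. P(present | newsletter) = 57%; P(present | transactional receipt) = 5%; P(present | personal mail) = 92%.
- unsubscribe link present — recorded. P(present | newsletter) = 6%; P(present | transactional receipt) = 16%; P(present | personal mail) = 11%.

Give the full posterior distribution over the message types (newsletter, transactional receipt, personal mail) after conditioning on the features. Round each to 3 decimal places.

0.478, 0.157, 0.365

By Bayes' rule with conditional independence, the unnormalized weight for each hypothesis is prior × ∏ likelihoods:
  newsletter: 0.36 × 0.29 × 0.74 × 0.57 × 0.06 = 0.0026422
  transactional receipt: 0.48 × 0.87 × 0.26 × 0.05 × 0.16 = 0.00086861
  personal mail: 0.16 × 0.78 × 0.16 × 0.92 × 0.11 = 0.0020208
Marginal likelihood of the evidence = 0.0055315.
P(newsletter | evidence) = 0.0026422 / 0.0055315 ≈ 0.478
P(transactional receipt | evidence) = 0.00086861 / 0.0055315 ≈ 0.157
P(personal mail | evidence) = 0.0020208 / 0.0055315 ≈ 0.365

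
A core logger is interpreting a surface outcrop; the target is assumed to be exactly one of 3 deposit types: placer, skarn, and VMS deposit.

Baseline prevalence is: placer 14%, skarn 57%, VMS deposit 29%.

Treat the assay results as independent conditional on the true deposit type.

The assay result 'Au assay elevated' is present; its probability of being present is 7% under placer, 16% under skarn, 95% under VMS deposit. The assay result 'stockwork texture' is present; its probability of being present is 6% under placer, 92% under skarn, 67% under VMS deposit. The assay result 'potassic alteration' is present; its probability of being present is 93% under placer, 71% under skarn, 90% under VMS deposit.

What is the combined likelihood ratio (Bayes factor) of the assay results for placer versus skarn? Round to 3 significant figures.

0.0374

The Bayes factor is the ratio of the joint likelihoods of the assay result pattern under the two hypotheses.
  placer: 0.07 × 0.06 × 0.93 = 0.003906
  skarn: 0.16 × 0.92 × 0.71 = 0.10451
Bayes factor = 0.003906 / 0.10451 ≈ 0.0374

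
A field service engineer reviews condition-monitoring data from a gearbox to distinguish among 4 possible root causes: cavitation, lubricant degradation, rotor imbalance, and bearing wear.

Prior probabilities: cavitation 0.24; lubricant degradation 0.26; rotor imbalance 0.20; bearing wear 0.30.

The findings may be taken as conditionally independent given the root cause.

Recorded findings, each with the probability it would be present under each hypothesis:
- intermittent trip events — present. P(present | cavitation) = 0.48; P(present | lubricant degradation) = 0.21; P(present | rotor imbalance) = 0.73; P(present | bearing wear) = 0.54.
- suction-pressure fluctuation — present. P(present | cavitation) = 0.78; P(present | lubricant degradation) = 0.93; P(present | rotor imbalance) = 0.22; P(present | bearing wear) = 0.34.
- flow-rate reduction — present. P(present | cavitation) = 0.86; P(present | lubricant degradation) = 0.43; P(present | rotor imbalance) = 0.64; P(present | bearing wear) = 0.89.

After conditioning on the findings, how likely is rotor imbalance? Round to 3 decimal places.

By Bayes' rule with conditional independence, the unnormalized weight for each hypothesis is prior × ∏ likelihoods:
  cavitation: 0.24 × 0.48 × 0.78 × 0.86 = 0.077276
  lubricant degradation: 0.26 × 0.21 × 0.93 × 0.43 = 0.021835
  rotor imbalance: 0.20 × 0.73 × 0.22 × 0.64 = 0.020557
  bearing wear: 0.30 × 0.54 × 0.34 × 0.89 = 0.049021
The unnormalized weights sum to 0.16869.
P(rotor imbalance | evidence) = 0.020557 / 0.16869 ≈ 0.122.

0.122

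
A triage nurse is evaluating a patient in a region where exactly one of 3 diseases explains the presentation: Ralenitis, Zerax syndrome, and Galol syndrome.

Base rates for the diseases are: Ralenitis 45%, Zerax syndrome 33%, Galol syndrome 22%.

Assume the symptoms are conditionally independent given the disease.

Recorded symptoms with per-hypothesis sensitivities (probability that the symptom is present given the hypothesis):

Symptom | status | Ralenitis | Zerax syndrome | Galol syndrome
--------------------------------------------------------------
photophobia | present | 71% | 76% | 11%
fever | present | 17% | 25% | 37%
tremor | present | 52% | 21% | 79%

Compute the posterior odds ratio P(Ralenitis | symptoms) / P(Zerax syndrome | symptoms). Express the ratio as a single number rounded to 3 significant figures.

The normalizing constant cancels in an odds ratio, so compute prior × likelihood for the two hypotheses only:
  Ralenitis: 0.45 × 0.71 × 0.17 × 0.52 = 0.028244
  Zerax syndrome: 0.33 × 0.76 × 0.25 × 0.21 = 0.013167
Posterior odds = 0.028244 / 0.013167 ≈ 2.15.

2.15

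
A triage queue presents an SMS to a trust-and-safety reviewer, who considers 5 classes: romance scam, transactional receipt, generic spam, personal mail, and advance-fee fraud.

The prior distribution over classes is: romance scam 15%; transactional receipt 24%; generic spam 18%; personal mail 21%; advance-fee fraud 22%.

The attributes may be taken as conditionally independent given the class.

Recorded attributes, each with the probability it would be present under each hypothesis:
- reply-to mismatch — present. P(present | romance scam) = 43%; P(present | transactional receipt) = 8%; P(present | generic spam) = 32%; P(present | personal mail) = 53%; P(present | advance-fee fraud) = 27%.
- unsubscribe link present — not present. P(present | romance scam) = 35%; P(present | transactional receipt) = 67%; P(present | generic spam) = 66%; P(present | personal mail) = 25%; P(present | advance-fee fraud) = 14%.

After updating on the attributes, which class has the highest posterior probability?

personal mail

For each hypothesis, the unnormalized posterior weight is prior × product of the attribute likelihoods (using 1 − P(present | H) for each absent attribute):
  romance scam: 0.15 × 0.43 × (1 − 0.35) = 0.041925
  transactional receipt: 0.24 × 0.08 × (1 − 0.67) = 0.006336
  generic spam: 0.18 × 0.32 × (1 − 0.66) = 0.019584
  personal mail: 0.21 × 0.53 × (1 − 0.25) = 0.083475
  advance-fee fraud: 0.22 × 0.27 × (1 − 0.14) = 0.051084
The unnormalized weights sum to 0.2024.
P(romance scam | evidence) ≈ 0.041925 / 0.2024 ≈ 0.207
P(transactional receipt | evidence) ≈ 0.006336 / 0.2024 ≈ 0.031
P(generic spam | evidence) ≈ 0.019584 / 0.2024 ≈ 0.097
P(personal mail | evidence) ≈ 0.083475 / 0.2024 ≈ 0.412
P(advance-fee fraud | evidence) ≈ 0.051084 / 0.2024 ≈ 0.252
The largest is 0.412, so personal mail is most probable.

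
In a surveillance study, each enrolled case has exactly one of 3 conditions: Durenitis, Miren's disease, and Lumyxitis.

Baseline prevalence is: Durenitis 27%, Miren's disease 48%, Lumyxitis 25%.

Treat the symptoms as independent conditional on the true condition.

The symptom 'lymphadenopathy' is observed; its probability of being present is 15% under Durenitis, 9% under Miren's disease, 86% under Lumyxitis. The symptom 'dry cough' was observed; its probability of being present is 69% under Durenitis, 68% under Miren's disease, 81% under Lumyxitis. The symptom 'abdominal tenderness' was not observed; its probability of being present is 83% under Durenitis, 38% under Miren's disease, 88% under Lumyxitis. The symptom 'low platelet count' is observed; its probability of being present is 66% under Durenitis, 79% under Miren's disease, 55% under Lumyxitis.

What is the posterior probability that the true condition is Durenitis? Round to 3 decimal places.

0.108

Multiply each prior by the joint likelihood of the symptom pattern (using 1 − P(present | H) for each absent symptom):
  Durenitis: 0.27 × 0.15 × 0.69 × (1 − 0.83) × 0.66 = 0.0031354
  Miren's disease: 0.48 × 0.09 × 0.68 × (1 − 0.38) × 0.79 = 0.014388
  Lumyxitis: 0.25 × 0.86 × 0.81 × (1 − 0.88) × 0.55 = 0.011494
Marginal likelihood of the evidence = 0.029018.
P(Durenitis | evidence) = 0.0031354 / 0.029018 ≈ 0.108.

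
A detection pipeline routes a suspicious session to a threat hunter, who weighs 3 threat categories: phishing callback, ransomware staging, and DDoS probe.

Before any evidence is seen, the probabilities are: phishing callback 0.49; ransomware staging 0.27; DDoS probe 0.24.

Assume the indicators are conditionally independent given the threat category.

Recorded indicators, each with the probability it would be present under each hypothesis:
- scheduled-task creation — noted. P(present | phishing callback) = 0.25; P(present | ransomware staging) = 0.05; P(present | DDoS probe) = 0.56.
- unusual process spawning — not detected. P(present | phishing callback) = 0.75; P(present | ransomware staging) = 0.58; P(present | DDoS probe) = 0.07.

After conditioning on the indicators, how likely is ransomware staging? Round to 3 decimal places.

0.035

For each hypothesis, the unnormalized posterior weight is prior × product of the indicator likelihoods (using 1 − P(present | H) for each absent indicator):
  phishing callback: 0.49 × 0.25 × (1 − 0.75) = 0.030625
  ransomware staging: 0.27 × 0.05 × (1 − 0.58) = 0.00567
  DDoS probe: 0.24 × 0.56 × (1 − 0.07) = 0.12499
The unnormalized weights sum to 0.16129.
P(ransomware staging | evidence) = 0.00567 / 0.16129 ≈ 0.035.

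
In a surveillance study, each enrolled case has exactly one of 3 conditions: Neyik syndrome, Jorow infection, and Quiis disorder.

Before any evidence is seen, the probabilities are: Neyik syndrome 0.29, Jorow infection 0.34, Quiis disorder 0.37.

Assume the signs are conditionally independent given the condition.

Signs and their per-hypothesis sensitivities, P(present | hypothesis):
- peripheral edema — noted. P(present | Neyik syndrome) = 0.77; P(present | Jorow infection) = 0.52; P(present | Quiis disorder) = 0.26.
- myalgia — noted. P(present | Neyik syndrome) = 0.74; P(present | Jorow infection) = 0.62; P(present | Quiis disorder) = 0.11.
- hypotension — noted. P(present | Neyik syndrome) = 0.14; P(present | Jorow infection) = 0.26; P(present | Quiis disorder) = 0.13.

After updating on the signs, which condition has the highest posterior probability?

Jorow infection

For each hypothesis, the unnormalized posterior weight is prior × product of the sign likelihoods:
  Neyik syndrome: 0.29 × 0.77 × 0.74 × 0.14 = 0.023134
  Jorow infection: 0.34 × 0.52 × 0.62 × 0.26 = 0.0285
  Quiis disorder: 0.37 × 0.26 × 0.11 × 0.13 = 0.0013757
Marginal likelihood of the evidence = 0.05301.
P(Neyik syndrome | evidence) ≈ 0.023134 / 0.05301 ≈ 0.436
P(Jorow infection | evidence) ≈ 0.0285 / 0.05301 ≈ 0.538
P(Quiis disorder | evidence) ≈ 0.0013757 / 0.05301 ≈ 0.026
The largest is 0.538, so Jorow infection is most probable.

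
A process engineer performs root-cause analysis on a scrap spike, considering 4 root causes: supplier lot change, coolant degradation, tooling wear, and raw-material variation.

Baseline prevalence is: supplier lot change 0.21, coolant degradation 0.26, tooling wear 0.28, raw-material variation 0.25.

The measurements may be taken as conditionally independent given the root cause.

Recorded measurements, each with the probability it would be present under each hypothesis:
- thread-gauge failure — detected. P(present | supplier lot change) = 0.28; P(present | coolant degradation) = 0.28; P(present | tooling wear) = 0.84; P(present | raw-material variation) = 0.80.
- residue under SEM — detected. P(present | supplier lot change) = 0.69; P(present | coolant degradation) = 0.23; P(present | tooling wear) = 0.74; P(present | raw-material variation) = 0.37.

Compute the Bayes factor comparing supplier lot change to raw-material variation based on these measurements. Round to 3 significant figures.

0.653

Joint likelihood of the measurement pattern under each hypothesis:
  supplier lot change: 0.28 × 0.69 = 0.1932
  raw-material variation: 0.80 × 0.37 = 0.296
Bayes factor = 0.1932 / 0.296 ≈ 0.653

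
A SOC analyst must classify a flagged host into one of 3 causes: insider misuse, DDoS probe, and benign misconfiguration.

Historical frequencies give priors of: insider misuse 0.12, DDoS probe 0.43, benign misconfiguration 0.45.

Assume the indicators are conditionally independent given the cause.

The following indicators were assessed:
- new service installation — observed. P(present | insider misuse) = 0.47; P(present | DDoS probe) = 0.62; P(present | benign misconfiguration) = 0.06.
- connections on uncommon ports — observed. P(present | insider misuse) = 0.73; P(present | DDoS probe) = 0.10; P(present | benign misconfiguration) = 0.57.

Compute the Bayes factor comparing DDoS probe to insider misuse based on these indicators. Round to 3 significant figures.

0.181

The Bayes factor is the ratio of the joint likelihoods of the indicator pattern under the two hypotheses.
  DDoS probe: 0.62 × 0.10 = 0.062
  insider misuse: 0.47 × 0.73 = 0.3431
Bayes factor = 0.062 / 0.3431 ≈ 0.181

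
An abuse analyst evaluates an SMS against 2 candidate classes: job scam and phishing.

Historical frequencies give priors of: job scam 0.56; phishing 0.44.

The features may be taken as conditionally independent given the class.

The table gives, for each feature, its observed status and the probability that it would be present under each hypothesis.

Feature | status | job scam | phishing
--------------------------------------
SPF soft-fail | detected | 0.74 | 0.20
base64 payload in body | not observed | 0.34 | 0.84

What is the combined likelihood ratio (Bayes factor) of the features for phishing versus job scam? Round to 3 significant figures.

0.0655

The Bayes factor is the ratio of the joint likelihoods of the feature pattern under the two hypotheses (using 1 − P(present | H) for each absent feature).
  phishing: 0.20 × (1 − 0.84) = 0.032
  job scam: 0.74 × (1 − 0.34) = 0.4884
Bayes factor = 0.032 / 0.4884 ≈ 0.0655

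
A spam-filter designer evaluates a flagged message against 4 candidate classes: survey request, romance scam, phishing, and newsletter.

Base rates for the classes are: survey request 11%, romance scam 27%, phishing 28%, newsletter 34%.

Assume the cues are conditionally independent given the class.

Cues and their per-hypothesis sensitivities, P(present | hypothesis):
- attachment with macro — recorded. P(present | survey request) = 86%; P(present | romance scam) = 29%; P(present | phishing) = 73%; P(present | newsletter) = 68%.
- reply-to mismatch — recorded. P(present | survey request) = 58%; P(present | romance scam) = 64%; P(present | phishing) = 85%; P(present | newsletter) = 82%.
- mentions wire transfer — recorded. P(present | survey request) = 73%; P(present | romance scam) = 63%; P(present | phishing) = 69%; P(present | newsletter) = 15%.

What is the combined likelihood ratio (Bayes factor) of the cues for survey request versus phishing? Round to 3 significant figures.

0.850

Take the product of per-cue likelihoods under each hypothesis, then divide.
  survey request: 0.86 × 0.58 × 0.73 = 0.36412
  phishing: 0.73 × 0.85 × 0.69 = 0.42814
Bayes factor = 0.36412 / 0.42814 ≈ 0.850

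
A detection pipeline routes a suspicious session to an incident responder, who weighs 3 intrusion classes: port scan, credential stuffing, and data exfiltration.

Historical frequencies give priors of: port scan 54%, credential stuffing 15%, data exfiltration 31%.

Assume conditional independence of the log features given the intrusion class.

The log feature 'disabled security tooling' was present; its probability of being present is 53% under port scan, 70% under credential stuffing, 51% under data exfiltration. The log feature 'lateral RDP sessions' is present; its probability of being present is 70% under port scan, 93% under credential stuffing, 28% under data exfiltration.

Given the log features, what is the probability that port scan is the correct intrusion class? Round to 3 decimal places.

Multiply each prior by the joint likelihood of the log feature pattern:
  port scan: 0.54 × 0.53 × 0.70 = 0.20034
  credential stuffing: 0.15 × 0.70 × 0.93 = 0.09765
  data exfiltration: 0.31 × 0.51 × 0.28 = 0.044268
Normalizing constant Z = 0.20034 + 0.09765 + 0.044268 = 0.34226.
P(port scan | evidence) = 0.20034 / 0.34226 ≈ 0.585.

0.585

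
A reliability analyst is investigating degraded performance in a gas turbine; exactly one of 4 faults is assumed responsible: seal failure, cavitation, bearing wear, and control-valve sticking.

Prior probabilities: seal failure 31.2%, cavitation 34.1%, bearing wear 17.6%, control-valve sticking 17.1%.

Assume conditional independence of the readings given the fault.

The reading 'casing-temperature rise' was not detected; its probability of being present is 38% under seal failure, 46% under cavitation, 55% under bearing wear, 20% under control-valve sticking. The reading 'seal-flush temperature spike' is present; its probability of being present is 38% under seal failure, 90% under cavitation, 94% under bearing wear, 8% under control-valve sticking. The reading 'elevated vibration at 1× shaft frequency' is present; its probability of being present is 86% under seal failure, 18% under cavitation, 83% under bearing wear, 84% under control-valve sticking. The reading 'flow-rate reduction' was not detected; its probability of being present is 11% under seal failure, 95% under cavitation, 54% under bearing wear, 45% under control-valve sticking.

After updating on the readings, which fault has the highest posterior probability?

seal failure

Multiply each prior by the joint likelihood of the reading pattern (using 1 − P(present | H) for each absent reading):
  seal failure: 0.312 × (1 − 0.38) × 0.38 × 0.86 × (1 − 0.11) = 0.056262
  cavitation: 0.341 × (1 − 0.46) × 0.90 × 0.18 × (1 − 0.95) = 0.0014915
  bearing wear: 0.176 × (1 − 0.55) × 0.94 × 0.83 × (1 − 0.54) = 0.028424
  control-valve sticking: 0.171 × (1 − 0.20) × 0.08 × 0.84 × (1 − 0.45) = 0.0050561
Normalizing constant Z = 0.056262 + 0.0014915 + 0.028424 + 0.0050561 = 0.091234.
P(seal failure | evidence) ≈ 0.056262 / 0.091234 ≈ 0.617
P(cavitation | evidence) ≈ 0.0014915 / 0.091234 ≈ 0.016
P(bearing wear | evidence) ≈ 0.028424 / 0.091234 ≈ 0.312
P(control-valve sticking | evidence) ≈ 0.0050561 / 0.091234 ≈ 0.055
The largest is 0.617, so seal failure is most probable.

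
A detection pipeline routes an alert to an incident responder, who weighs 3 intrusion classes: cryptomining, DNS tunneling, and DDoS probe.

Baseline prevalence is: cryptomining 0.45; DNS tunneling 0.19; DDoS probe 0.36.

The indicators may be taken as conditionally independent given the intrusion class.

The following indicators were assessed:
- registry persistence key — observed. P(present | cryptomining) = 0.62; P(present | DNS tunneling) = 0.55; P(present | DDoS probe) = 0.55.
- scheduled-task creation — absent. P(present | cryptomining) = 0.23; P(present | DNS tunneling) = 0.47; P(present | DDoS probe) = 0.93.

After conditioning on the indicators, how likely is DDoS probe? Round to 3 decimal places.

For each hypothesis, the unnormalized posterior weight is prior × product of the indicator likelihoods (using 1 − P(present | H) for each absent indicator):
  cryptomining: 0.45 × 0.62 × (1 − 0.23) = 0.21483
  DNS tunneling: 0.19 × 0.55 × (1 − 0.47) = 0.055385
  DDoS probe: 0.36 × 0.55 × (1 − 0.93) = 0.01386
Marginal likelihood of the evidence = 0.28408.
P(DDoS probe | evidence) = 0.01386 / 0.28408 ≈ 0.049.

0.049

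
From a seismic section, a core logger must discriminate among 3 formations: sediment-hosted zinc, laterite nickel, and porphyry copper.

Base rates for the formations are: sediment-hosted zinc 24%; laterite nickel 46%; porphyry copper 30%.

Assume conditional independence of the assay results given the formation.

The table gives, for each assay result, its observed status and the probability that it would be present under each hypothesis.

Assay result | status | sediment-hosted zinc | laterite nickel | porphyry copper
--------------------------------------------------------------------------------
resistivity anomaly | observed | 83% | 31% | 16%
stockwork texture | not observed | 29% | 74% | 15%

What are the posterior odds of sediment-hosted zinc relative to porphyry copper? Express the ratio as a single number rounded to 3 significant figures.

Unnormalized posterior weight (prior times the assay result likelihoods) for each of the two hypotheses (using 1 − P(present | H) for each absent assay result):
  sediment-hosted zinc: 0.24 × 0.83 × (1 − 0.29) = 0.14143
  porphyry copper: 0.30 × 0.16 × (1 − 0.15) = 0.0408
Posterior odds = 0.14143 / 0.0408 ≈ 3.47.

3.47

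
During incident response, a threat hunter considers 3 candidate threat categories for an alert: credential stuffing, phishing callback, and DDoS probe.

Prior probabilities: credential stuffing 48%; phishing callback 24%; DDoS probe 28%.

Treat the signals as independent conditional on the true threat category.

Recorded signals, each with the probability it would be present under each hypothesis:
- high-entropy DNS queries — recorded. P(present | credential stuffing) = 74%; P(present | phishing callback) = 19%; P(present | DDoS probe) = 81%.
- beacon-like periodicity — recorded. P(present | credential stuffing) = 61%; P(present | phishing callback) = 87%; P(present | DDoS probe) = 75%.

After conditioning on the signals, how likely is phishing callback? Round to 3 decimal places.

By Bayes' rule with conditional independence, the unnormalized weight for each hypothesis is prior × ∏ likelihoods:
  credential stuffing: 0.48 × 0.74 × 0.61 = 0.21667
  phishing callback: 0.24 × 0.19 × 0.87 = 0.039672
  DDoS probe: 0.28 × 0.81 × 0.75 = 0.1701
The unnormalized weights sum to 0.42644.
P(phishing callback | evidence) = 0.039672 / 0.42644 ≈ 0.093.

0.093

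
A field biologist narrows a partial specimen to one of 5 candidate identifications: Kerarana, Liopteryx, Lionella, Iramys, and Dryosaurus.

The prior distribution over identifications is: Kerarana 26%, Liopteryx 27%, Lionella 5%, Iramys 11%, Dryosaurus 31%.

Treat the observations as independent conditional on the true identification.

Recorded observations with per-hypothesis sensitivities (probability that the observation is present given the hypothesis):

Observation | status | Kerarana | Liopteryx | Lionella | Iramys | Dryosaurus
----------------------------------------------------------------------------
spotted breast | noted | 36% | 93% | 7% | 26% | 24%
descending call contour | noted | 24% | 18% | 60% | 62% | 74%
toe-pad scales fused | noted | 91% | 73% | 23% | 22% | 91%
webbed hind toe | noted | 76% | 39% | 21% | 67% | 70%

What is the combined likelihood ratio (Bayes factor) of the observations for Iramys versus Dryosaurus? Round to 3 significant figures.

The Bayes factor is the ratio of the joint likelihoods of the evidence pattern under the two hypotheses.
  Iramys: 0.26 × 0.62 × 0.22 × 0.67 = 0.023761
  Dryosaurus: 0.24 × 0.74 × 0.91 × 0.70 = 0.11313
Bayes factor = 0.023761 / 0.11313 ≈ 0.210

0.210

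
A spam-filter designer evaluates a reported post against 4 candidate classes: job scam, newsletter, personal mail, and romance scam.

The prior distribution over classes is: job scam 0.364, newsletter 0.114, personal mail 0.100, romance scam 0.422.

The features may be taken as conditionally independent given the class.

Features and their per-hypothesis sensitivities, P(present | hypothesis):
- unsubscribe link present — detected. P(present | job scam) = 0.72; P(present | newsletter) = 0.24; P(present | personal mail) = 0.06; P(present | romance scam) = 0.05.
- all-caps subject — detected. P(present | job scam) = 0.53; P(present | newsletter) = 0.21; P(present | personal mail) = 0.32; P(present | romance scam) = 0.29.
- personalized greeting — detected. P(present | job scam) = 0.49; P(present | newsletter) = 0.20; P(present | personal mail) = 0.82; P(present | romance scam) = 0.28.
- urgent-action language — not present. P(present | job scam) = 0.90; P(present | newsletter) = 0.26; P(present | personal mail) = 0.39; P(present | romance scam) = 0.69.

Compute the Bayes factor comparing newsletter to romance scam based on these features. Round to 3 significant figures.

5.93

Joint likelihood of the feature pattern under each hypothesis (using 1 − P(present | H) for each absent feature):
  newsletter: 0.24 × 0.21 × 0.20 × (1 − 0.26) = 0.0074592
  romance scam: 0.05 × 0.29 × 0.28 × (1 − 0.69) = 0.0012586
Bayes factor = 0.0074592 / 0.0012586 ≈ 5.93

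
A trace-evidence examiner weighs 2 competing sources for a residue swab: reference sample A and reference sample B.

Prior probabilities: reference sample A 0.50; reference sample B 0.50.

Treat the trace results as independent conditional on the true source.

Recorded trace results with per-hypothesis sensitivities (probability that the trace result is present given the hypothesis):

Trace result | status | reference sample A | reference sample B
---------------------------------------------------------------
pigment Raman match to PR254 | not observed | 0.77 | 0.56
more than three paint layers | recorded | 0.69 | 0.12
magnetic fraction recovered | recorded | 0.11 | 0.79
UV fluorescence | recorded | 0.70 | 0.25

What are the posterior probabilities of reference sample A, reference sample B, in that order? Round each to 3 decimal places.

0.540, 0.460

For each hypothesis, the unnormalized posterior weight is prior × product of the trace result likelihoods (using 1 − P(present | H) for each absent trace result):
  reference sample A: 0.50 × (1 − 0.77) × 0.69 × 0.11 × 0.70 = 0.0061099
  reference sample B: 0.50 × (1 − 0.56) × 0.12 × 0.79 × 0.25 = 0.005214
Marginal likelihood of the evidence = 0.011324.
P(reference sample A | evidence) = 0.0061099 / 0.011324 ≈ 0.540
P(reference sample B | evidence) = 0.005214 / 0.011324 ≈ 0.460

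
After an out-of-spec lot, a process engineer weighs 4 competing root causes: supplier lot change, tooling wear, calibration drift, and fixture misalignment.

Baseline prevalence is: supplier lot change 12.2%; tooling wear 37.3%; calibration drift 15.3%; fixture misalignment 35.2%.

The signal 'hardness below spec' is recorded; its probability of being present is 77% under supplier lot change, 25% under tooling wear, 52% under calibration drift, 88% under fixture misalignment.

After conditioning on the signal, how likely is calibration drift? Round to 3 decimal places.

0.138

By Bayes' rule, the unnormalized weight for each hypothesis is prior × likelihood:
  supplier lot change: 0.122 × 0.77 = 0.09394
  tooling wear: 0.373 × 0.25 = 0.09325
  calibration drift: 0.153 × 0.52 = 0.07956
  fixture misalignment: 0.352 × 0.88 = 0.30976
Normalizing constant Z = 0.09394 + 0.09325 + 0.07956 + 0.30976 = 0.57651.
P(calibration drift | evidence) = 0.07956 / 0.57651 ≈ 0.138.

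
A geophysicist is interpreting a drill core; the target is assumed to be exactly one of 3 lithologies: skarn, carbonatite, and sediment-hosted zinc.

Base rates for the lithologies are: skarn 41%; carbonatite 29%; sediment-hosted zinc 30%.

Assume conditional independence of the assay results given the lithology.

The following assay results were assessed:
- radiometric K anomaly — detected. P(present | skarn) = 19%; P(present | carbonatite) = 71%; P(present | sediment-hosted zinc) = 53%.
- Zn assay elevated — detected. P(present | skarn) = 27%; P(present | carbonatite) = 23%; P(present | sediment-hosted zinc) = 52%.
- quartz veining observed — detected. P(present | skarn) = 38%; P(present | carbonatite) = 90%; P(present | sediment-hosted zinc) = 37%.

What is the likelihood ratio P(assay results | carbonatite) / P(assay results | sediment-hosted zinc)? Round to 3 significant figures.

Joint likelihood of the assay result pattern under each hypothesis:
  carbonatite: 0.71 × 0.23 × 0.90 = 0.14697
  sediment-hosted zinc: 0.53 × 0.52 × 0.37 = 0.10197
Bayes factor = 0.14697 / 0.10197 ≈ 1.44

1.44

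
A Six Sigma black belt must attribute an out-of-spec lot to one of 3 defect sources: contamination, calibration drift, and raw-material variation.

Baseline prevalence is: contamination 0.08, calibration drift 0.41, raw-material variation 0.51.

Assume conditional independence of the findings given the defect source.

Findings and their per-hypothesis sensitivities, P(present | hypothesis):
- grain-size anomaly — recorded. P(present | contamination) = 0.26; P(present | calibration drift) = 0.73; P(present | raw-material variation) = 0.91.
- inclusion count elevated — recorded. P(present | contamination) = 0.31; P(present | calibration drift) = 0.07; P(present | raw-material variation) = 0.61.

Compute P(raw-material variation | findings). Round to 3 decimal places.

0.912

Multiply each prior by the joint likelihood of the evidence pattern:
  contamination: 0.08 × 0.26 × 0.31 = 0.006448
  calibration drift: 0.41 × 0.73 × 0.07 = 0.020951
  raw-material variation: 0.51 × 0.91 × 0.61 = 0.2831
Marginal likelihood of the evidence = 0.3105.
P(raw-material variation | evidence) = 0.2831 / 0.3105 ≈ 0.912.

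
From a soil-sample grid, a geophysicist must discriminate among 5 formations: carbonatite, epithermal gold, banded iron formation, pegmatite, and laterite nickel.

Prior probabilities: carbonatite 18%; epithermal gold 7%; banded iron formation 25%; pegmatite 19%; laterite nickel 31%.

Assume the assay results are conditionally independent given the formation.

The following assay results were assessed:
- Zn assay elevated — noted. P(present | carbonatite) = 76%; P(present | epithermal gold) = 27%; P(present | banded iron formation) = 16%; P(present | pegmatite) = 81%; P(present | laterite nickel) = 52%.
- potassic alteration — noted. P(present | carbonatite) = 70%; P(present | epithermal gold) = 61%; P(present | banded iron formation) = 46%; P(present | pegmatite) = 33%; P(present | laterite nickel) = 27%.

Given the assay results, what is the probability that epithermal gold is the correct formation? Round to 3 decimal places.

For each hypothesis, the unnormalized posterior weight is prior × product of the assay result likelihoods:
  carbonatite: 0.18 × 0.76 × 0.70 = 0.09576
  epithermal gold: 0.07 × 0.27 × 0.61 = 0.011529
  banded iron formation: 0.25 × 0.16 × 0.46 = 0.0184
  pegmatite: 0.19 × 0.81 × 0.33 = 0.050787
  laterite nickel: 0.31 × 0.52 × 0.27 = 0.043524
The unnormalized weights sum to 0.22.
P(epithermal gold | evidence) = 0.011529 / 0.22 ≈ 0.052.

0.052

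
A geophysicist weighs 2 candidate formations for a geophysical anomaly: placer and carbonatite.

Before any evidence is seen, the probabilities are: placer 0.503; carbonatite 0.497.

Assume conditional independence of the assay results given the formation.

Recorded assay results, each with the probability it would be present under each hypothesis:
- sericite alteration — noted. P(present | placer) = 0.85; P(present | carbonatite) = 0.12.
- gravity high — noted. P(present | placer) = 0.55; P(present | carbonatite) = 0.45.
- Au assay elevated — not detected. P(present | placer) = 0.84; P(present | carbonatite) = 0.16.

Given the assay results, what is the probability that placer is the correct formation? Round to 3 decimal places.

0.625

For each hypothesis, the unnormalized posterior weight is prior × product of the assay result likelihoods (using 1 − P(present | H) for each absent assay result):
  placer: 0.503 × 0.85 × 0.55 × (1 − 0.84) = 0.037624
  carbonatite: 0.497 × 0.12 × 0.45 × (1 − 0.16) = 0.022544
The unnormalized weights sum to 0.060168.
P(placer | evidence) = 0.037624 / 0.060168 ≈ 0.625.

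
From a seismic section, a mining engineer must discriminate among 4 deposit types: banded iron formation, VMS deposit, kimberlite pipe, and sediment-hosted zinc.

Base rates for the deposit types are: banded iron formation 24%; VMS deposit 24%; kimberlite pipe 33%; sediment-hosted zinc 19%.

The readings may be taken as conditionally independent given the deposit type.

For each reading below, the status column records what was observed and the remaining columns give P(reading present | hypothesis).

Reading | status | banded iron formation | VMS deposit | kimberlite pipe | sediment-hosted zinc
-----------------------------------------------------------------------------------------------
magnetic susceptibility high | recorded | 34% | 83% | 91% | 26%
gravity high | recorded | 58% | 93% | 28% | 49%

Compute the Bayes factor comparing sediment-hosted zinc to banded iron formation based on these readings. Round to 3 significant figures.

0.646

Joint likelihood of the reading pattern under each hypothesis:
  sediment-hosted zinc: 0.26 × 0.49 = 0.1274
  banded iron formation: 0.34 × 0.58 = 0.1972
Bayes factor = 0.1274 / 0.1972 ≈ 0.646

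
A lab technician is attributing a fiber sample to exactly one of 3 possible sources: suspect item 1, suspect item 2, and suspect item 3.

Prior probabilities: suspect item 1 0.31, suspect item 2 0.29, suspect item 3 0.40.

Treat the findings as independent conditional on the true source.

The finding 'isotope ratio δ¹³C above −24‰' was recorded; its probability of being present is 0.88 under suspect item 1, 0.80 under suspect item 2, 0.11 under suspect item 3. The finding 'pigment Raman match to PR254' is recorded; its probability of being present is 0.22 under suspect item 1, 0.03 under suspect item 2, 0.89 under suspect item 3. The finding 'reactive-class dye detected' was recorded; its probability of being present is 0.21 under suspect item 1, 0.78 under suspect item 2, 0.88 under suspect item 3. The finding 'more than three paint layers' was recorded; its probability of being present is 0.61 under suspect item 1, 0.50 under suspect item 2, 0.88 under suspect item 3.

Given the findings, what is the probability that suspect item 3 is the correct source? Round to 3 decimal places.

0.745

For each hypothesis, the unnormalized posterior weight is prior × product of the finding likelihoods:
  suspect item 1: 0.31 × 0.88 × 0.22 × 0.21 × 0.61 = 0.007688
  suspect item 2: 0.29 × 0.80 × 0.03 × 0.78 × 0.50 = 0.0027144
  suspect item 3: 0.40 × 0.11 × 0.89 × 0.88 × 0.88 = 0.030326
Marginal likelihood of the evidence = 0.040728.
P(suspect item 3 | evidence) = 0.030326 / 0.040728 ≈ 0.745.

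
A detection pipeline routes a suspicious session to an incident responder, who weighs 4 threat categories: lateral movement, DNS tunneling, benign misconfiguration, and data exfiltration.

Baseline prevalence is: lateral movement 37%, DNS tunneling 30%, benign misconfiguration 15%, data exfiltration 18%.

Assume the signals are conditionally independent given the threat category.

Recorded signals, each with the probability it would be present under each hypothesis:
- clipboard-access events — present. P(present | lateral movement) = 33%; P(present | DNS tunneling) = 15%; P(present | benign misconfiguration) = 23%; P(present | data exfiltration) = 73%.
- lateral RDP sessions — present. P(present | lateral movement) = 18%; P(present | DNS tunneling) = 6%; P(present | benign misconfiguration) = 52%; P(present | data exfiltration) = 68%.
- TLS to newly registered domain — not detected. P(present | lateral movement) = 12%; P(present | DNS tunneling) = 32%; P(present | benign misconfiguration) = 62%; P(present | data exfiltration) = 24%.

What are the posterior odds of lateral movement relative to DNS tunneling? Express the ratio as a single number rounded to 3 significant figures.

10.5

The normalizing constant cancels in an odds ratio, so compute prior × likelihood for the two hypotheses only (using 1 − P(present | H) for each absent signal):
  lateral movement: 0.37 × 0.33 × 0.18 × (1 − 0.12) = 0.019341
  DNS tunneling: 0.30 × 0.15 × 0.06 × (1 − 0.32) = 0.001836
Posterior odds = 0.019341 / 0.001836 ≈ 10.5.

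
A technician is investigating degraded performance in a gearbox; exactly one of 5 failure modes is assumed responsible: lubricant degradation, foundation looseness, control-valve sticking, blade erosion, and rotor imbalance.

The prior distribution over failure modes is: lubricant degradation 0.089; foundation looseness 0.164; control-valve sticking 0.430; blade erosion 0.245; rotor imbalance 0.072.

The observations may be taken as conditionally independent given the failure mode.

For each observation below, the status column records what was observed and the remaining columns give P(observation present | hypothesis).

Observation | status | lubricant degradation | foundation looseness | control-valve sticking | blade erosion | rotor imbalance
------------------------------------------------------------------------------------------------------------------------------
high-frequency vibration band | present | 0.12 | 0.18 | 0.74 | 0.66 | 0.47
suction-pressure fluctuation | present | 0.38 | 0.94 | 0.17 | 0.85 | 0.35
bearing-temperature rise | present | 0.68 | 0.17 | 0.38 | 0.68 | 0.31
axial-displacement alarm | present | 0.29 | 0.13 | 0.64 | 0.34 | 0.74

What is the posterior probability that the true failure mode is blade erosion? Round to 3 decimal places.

0.648

By Bayes' rule with conditional independence, the unnormalized weight for each hypothesis is prior × ∏ likelihoods:
  lubricant degradation: 0.089 × 0.12 × 0.38 × 0.68 × 0.29 = 0.00080032
  foundation looseness: 0.164 × 0.18 × 0.94 × 0.17 × 0.13 = 0.00061325
  control-valve sticking: 0.430 × 0.74 × 0.17 × 0.38 × 0.64 = 0.013156
  blade erosion: 0.245 × 0.66 × 0.85 × 0.68 × 0.34 = 0.031777
  rotor imbalance: 0.072 × 0.47 × 0.35 × 0.31 × 0.74 = 0.002717
Normalizing constant Z = 0.00080032 + 0.00061325 + 0.013156 + 0.031777 + 0.002717 = 0.049064.
P(blade erosion | evidence) = 0.031777 / 0.049064 ≈ 0.648.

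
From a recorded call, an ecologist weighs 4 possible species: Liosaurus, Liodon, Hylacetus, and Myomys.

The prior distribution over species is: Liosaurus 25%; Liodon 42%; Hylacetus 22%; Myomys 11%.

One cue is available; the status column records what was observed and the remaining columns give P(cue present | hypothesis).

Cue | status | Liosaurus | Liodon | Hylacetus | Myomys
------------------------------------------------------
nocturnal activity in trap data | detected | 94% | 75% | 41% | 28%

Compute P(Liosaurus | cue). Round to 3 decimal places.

For each hypothesis, the unnormalized posterior weight is prior × likelihood:
  Liosaurus: 0.25 × 0.94 = 0.235
  Liodon: 0.42 × 0.75 = 0.315
  Hylacetus: 0.22 × 0.41 = 0.0902
  Myomys: 0.11 × 0.28 = 0.0308
Marginal likelihood of the evidence = 0.671.
P(Liosaurus | evidence) = 0.235 / 0.671 ≈ 0.350.

0.350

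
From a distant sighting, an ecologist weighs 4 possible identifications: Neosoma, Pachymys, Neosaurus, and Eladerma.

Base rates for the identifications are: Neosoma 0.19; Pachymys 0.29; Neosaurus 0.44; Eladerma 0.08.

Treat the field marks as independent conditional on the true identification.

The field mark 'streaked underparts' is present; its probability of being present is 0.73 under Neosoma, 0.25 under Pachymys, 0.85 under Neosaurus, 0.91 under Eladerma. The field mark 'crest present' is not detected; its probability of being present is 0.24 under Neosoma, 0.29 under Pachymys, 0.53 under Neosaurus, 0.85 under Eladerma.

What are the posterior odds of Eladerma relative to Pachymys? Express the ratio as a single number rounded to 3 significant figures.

0.212

The normalizing constant cancels in an odds ratio, so compute prior × likelihood for the two hypotheses only (using 1 − P(present | H) for each absent field mark):
  Eladerma: 0.08 × 0.91 × (1 − 0.85) = 0.01092
  Pachymys: 0.29 × 0.25 × (1 − 0.29) = 0.051475
Odds(Eladerma : Pachymys) = 0.01092 / 0.051475 ≈ 0.212.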